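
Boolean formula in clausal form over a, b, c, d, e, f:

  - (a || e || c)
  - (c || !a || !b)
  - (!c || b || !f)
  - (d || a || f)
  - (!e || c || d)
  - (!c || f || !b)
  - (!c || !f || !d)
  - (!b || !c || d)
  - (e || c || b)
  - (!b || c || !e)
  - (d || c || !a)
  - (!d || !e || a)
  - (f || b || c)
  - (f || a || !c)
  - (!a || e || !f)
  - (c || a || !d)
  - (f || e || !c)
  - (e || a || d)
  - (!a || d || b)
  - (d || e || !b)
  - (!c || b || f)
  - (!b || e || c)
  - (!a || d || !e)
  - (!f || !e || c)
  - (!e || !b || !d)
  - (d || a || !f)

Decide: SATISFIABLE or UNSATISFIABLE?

UNSATISFIABLE

c = True:
  d = True:
    propagation gives f=False, b=False; an empty clause results — contradiction.
  d = False:
    propagation gives b=False, f=False; an empty clause results — contradiction.
c = False:
  e = True:
    propagation gives d=True, b=False, a=True, f=True; an empty clause results — contradiction.
  e = False:
    propagation gives a=True, b=False; an empty clause results — contradiction.
Every branch closes, so no satisfying assignment exists.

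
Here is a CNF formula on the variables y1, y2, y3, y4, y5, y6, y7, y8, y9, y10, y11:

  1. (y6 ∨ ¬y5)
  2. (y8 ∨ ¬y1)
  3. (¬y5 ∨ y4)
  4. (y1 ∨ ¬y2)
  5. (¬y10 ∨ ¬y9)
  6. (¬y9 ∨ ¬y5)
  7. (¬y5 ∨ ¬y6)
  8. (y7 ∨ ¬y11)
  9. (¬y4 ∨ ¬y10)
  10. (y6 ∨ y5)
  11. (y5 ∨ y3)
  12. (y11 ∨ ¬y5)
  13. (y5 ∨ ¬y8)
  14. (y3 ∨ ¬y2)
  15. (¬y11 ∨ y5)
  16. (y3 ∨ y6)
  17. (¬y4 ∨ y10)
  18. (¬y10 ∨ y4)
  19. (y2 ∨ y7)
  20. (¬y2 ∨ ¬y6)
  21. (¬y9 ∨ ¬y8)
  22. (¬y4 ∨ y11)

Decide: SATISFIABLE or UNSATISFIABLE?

SATISFIABLE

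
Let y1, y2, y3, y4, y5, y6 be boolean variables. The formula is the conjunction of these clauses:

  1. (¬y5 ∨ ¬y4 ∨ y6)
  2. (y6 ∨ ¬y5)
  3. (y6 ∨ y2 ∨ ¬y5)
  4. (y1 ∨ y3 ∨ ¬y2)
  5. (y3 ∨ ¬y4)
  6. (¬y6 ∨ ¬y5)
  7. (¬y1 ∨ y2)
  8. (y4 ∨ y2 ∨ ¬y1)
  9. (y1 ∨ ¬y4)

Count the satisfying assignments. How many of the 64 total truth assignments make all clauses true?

12

Split on y1, then y2.
  y1=T, y2=T: y6 free; 3 ways for (y3,y4,y5) × 2^1 = 6.
  y1=T, y2=F: a clause becomes empty — 0.
  y1=F, y2=T: remaining (y3,y4,y5,y6) ∈ {(T,F,F,F); (T,F,F,T)} — 2.
  y1=F, y2=F: remaining (y3,y4,y5,y6) ∈ {(F,F,F,F); (F,F,F,T); (T,F,F,F); (T,F,F,T)} — 4.
Total: 6 + 0 + 2 + 4 = 12.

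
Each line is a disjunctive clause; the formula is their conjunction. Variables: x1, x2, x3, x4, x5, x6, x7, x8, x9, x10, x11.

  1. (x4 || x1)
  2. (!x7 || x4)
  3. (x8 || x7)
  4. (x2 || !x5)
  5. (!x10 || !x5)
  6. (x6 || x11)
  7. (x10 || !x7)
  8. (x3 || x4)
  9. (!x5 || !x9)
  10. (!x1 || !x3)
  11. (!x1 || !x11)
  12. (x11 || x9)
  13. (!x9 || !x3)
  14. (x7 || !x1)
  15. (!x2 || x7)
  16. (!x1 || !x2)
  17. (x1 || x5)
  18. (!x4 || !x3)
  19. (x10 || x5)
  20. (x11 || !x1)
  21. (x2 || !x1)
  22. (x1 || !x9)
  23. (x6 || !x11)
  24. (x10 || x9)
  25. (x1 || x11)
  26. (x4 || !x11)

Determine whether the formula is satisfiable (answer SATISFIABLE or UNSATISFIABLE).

UNSATISFIABLE

x1 = True:
  propagation gives x3=False, x4=True, x11=False; an empty clause results — contradiction.
x1 = False:
  propagation gives x4=True, x5=True, x2=True, x10=False; an empty clause results — contradiction.
Every branch closes, so no satisfying assignment exists.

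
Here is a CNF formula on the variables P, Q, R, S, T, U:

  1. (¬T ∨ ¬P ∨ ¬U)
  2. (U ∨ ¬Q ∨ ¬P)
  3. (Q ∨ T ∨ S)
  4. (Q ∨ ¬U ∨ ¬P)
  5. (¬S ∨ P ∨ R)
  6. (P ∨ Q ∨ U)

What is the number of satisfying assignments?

Split on P, then Q.
  P=1, Q=1: remaining (R,S,T,U) ∈ {(0,0,0,1); (0,1,0,1); (1,0,0,1); (1,1,0,1)} — 4.
  P=1, Q=0: R free; 3 ways for (S,T,U) × 2^1 = 6.
  P=0, Q=1: T, U free; 3 ways for (R,S) × 2^2 = 12.
  P=0, Q=0: remaining (R,S,T,U) ∈ {(0,0,1,1); (1,0,1,1); (1,1,0,1); (1,1,1,1)} — 4.
Total: 4 + 6 + 12 + 4 = 26.

26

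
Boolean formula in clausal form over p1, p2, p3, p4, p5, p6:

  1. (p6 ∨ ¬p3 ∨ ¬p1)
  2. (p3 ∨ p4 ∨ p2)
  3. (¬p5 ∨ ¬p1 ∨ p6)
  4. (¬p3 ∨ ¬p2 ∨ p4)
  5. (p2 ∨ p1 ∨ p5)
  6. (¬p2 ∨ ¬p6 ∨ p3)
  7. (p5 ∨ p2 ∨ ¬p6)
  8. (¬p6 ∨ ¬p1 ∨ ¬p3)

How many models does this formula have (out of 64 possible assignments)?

Case analysis on p2 and p3:
  p2=T, p3=T: remaining (p1,p4,p5,p6) ∈ {(F,T,F,F); (F,T,F,T); (F,T,T,F); (F,T,T,T)} — 4.
  p2=T, p3=F: p4 free; 3 ways for (p1,p5,p6) × 2^1 = 6.
  p2=F, p3=T: remaining (p1,p4,p5,p6) ∈ {(F,F,T,F); (F,F,T,T); (F,T,T,F); (F,T,T,T)} — 4.
  p2=F, p3=F: remaining (p1,p4,p5,p6) ∈ {(F,T,T,F); (F,T,T,T); (T,T,F,F); (T,T,T,T)} — 4.
Total: 4 + 6 + 4 + 4 = 18.

18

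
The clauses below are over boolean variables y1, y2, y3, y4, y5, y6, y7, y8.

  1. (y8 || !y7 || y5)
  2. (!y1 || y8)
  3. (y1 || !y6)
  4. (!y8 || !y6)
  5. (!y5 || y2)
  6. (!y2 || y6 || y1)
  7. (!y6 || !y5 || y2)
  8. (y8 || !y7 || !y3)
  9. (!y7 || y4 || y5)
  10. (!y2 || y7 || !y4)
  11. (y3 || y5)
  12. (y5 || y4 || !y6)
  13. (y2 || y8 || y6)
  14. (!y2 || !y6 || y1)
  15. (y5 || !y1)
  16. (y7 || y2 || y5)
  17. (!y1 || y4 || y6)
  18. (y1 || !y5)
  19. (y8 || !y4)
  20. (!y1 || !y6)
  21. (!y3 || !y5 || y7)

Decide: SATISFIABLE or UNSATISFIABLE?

Try y1 = True.
  then y8 is forced to True.
  then y6 is forced to False.
  then y5 is forced to True.
  then y2 is forced to True.
  then y4 is forced to True.
  then y7 is forced to True.
y3 is now unconstrained; take y3 = False.
Every clause has at least one true literal under this assignment.
So y1=True, y2=True, y3=False, y4=True, y5=True, y6=False, y7=True, y8=True is a satisfying assignment.

SATISFIABLE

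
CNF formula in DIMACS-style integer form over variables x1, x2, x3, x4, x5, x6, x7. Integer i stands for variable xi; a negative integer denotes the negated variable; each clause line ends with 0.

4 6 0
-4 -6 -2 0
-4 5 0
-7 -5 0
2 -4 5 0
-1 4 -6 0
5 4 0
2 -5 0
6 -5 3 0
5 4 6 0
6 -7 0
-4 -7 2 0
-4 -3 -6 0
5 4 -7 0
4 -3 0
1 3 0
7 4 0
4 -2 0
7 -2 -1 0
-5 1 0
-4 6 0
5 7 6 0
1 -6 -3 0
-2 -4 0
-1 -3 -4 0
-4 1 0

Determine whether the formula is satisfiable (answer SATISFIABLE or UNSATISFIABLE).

UNSATISFIABLE

x4 = True:
  propagation gives x5=True, x7=False, x2=True; an empty clause results — contradiction.
x4 = False:
  propagation gives x6=True, x1=False, x5=True; an empty clause results — contradiction.
Every branch closes, so no satisfying assignment exists.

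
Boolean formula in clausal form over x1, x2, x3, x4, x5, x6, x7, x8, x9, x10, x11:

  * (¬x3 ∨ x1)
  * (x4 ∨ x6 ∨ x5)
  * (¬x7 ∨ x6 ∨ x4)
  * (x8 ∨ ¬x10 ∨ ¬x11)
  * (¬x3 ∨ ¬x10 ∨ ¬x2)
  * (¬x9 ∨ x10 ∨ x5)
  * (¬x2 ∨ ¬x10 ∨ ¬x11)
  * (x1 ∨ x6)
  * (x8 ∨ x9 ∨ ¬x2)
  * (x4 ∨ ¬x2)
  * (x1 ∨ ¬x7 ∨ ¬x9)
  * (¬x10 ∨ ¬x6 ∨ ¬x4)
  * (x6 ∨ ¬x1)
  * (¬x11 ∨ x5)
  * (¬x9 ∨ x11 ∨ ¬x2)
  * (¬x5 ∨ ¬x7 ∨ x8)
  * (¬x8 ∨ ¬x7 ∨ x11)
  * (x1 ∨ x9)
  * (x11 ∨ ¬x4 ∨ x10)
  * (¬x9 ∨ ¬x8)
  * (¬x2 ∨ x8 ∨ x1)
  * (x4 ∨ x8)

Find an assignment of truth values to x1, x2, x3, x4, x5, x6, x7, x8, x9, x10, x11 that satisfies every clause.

x1=T, x2=F, x3=T, x4=F, x5=F, x6=T, x7=F, x8=T, x9=F, x10=T, x11=F

Check each clause:
  1. (¬x3 ∨ x1) — x1 is true.
  2. (x5 ∨ x4 ∨ x6) — x6 is true.
  3. (x6 ∨ ¬x7 ∨ x4) — ¬x7 is true.
  4. (x8 ∨ ¬x10 ∨ ¬x11) — x8 is true.
  5. (¬x2 ∨ ¬x10 ∨ ¬x3) — ¬x2 is true.
  6. (¬x9 ∨ x10 ∨ x5) — x10 is true.
  7. (¬x2 ∨ ¬x10 ∨ ¬x11) — ¬x11 is true.
  8. (x6 ∨ x1) — x1 is true.
  9. (x8 ∨ ¬x2 ∨ x9) — x8 is true.
  10. (¬x2 ∨ x4) — ¬x2 is true.
  11. (x1 ∨ ¬x7 ∨ ¬x9) — x1 is true.
  12. (¬x10 ∨ ¬x6 ∨ ¬x4) — ¬x4 is true.
  13. (¬x1 ∨ x6) — x6 is true.
  14. (x5 ∨ ¬x11) — ¬x11 is true.
  15. (¬x9 ∨ ¬x2 ∨ x11) — ¬x2 is true.
  16. (x8 ∨ ¬x5 ∨ ¬x7) — x8 is true.
  17. (¬x7 ∨ x11 ∨ ¬x8) — ¬x7 is true.
  18. (x1 ∨ x9) — x1 is true.
  19. (x10 ∨ x11 ∨ ¬x4) — x10 is true.
  20. (¬x8 ∨ ¬x9) — ¬x9 is true.
  21. (¬x2 ∨ x1 ∨ x8) — x8 is true.
  22. (x4 ∨ x8) — x8 is true.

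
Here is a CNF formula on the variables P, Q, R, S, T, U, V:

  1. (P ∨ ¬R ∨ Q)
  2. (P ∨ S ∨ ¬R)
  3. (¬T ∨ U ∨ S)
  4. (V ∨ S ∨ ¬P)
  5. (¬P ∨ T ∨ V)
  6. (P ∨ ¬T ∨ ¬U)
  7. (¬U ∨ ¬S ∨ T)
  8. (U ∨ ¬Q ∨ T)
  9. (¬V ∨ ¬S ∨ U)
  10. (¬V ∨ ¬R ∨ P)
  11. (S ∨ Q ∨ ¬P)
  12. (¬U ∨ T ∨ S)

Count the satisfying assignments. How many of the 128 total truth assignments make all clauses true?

20

Split on P, then S.
  P=1, S=1: Q, R free; 3 ways for (T,U,V) × 2^2 = 12.
  P=1, S=0: remaining (Q,R,T,U,V) ∈ {(1,0,1,1,1); (1,1,1,1,1)} — 2.
  P=0, S=1: remaining (Q,R,T,U,V) ∈ {(0,0,0,0,0); (0,0,1,0,0); (1,0,1,0,0); (1,1,1,0,0)} — 4.
  P=0, S=0: remaining (Q,R,T,U,V) ∈ {(0,0,0,0,0); (0,0,0,0,1)} — 2.
Total: 12 + 2 + 4 + 2 = 20.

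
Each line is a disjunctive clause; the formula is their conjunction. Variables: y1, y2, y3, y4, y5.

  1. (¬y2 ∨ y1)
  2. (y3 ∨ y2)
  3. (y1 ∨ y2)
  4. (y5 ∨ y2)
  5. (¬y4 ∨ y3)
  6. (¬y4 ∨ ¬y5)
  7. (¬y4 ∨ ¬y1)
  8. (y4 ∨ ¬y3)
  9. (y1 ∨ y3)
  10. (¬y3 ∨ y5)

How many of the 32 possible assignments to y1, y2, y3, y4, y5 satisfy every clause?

The models are:
  y1=1 y2=1 y3=0 y4=0 y5=0
  y1=1 y2=1 y3=0 y4=0 y5=1
Count: 2.

2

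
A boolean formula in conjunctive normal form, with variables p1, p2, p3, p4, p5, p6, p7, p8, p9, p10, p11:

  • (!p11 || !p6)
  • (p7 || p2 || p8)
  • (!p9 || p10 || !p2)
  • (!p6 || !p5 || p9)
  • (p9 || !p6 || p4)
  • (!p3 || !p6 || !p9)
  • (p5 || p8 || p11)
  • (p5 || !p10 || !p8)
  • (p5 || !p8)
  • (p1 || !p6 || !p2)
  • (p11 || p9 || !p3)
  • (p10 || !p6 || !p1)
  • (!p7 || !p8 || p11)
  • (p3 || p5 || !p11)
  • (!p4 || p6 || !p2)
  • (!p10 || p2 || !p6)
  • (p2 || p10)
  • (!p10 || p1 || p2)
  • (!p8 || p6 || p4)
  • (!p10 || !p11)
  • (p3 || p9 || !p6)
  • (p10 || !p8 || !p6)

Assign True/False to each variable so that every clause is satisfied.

p1=1, p2=1, p3=0, p4=0, p5=1, p6=1, p7=0, p8=0, p9=1, p10=1, p11=0

Branch on p1: take p1 = True.
Branch on p2: take p2 = True.
The remaining clauses are satisfied by p3 = False, p4 = False, p5 = True, p6 = True, p7 = False, p8 = False, p9 = True, p10 = True, p11 = False.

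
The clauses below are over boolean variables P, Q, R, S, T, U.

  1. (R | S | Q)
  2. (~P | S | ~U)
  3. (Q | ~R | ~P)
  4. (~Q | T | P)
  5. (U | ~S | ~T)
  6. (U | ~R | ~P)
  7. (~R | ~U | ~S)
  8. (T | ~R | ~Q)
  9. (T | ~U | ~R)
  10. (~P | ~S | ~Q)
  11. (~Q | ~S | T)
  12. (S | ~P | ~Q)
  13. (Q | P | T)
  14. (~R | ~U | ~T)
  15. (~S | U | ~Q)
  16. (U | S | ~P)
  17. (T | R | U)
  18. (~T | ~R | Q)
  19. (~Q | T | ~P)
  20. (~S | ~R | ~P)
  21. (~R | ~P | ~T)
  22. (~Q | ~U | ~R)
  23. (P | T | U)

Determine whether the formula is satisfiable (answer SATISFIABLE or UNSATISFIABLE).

Set P = True and propagate.
The remaining clauses are satisfied by Q = False, R = False, S = True, T = False, U = True.
Every clause has at least one true literal under this assignment.
So P=T, Q=F, R=F, S=T, T=F, U=T is a satisfying assignment.

SATISFIABLE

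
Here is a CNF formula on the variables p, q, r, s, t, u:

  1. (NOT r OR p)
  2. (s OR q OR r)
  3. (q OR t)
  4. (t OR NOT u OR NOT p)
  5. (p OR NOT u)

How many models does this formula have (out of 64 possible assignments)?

23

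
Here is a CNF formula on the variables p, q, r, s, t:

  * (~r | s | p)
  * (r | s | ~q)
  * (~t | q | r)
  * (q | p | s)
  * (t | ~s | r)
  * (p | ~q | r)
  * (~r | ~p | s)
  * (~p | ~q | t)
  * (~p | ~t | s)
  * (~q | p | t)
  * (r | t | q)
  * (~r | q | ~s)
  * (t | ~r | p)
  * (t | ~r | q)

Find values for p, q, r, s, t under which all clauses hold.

p = 1, q = 1, r = 0, s = 1, t = 1

Check each clause:
  1. (p | s | ~r) — p is true.
  2. (r | ~q | s) — s is true.
  3. (q | ~t | r) — q is true.
  4. (p | s | q) — p is true.
  5. (r | t | ~s) — t is true.
  6. (~q | p | r) — p is true.
  7. (s | ~p | ~r) — s is true.
  8. (~p | t | ~q) — t is true.
  9. (s | ~p | ~t) — s is true.
  10. (t | ~q | p) — p is true.
  11. (q | t | r) — q is true.
  12. (~s | ~r | q) — q is true.
  13. (t | p | ~r) — p is true.
  14. (~r | q | t) — q is true.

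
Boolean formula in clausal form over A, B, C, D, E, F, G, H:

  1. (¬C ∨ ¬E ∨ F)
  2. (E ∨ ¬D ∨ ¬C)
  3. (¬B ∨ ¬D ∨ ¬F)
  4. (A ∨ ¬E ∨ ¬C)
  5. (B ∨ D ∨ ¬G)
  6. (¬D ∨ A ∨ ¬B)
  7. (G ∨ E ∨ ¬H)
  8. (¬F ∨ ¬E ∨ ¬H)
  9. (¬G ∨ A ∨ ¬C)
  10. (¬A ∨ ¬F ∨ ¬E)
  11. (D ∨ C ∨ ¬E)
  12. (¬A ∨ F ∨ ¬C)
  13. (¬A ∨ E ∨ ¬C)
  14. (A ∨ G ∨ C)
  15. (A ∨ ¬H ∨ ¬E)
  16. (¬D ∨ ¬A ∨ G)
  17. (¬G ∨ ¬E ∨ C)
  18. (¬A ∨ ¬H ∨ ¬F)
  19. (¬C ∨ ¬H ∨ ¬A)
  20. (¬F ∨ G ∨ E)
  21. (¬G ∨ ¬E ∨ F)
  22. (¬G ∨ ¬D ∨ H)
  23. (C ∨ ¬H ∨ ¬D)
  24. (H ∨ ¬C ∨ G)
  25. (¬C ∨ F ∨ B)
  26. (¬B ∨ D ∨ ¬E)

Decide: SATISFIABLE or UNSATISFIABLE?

SATISFIABLE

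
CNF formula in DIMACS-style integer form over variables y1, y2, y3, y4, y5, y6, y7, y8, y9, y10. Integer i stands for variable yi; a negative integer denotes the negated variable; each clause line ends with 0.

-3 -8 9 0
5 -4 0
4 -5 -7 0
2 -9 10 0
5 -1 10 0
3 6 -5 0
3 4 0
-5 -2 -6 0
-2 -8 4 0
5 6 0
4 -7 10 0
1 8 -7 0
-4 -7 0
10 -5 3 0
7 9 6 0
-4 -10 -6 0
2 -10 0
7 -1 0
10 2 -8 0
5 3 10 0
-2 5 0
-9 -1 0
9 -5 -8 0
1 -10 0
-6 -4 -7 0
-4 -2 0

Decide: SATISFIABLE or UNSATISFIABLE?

Branch on y1: take y1 = False.
  then y10 is forced to False.
Set y2 = True and propagate.
  then y5 is forced to True.
  then y6 is forced to False.
  then y3 is forced to True.
  then y4 is forced to False.
  then y7 is forced to False.
  then y8 is forced to False.
  then y9 is forced to True.
Every clause has at least one true literal under this assignment.
So y1 = False, y2 = True, y3 = True, y4 = False, y5 = True, y6 = False, y7 = False, y8 = False, y9 = True, y10 = False is a satisfying assignment.

SATISFIABLE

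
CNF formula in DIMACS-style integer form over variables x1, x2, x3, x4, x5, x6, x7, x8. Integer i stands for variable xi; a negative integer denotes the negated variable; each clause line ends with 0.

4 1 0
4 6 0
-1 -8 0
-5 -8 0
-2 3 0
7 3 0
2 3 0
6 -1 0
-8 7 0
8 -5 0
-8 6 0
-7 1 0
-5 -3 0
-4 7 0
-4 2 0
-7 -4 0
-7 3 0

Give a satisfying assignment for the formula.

x1=T, x2=F, x3=T, x4=F, x5=F, x6=T, x7=F, x8=F

Check each clause:
  1. (x4 OR x1) — x1 is true.
  2. (x6 OR x4) — x6 is true.
  3. (NOT x8 OR NOT x1) — NOT x8 is true.
  4. (NOT x5 OR NOT x8) — NOT x8 is true.
  5. (NOT x2 OR x3) — x3 is true.
  6. (x7 OR x3) — x3 is true.
  7. (x3 OR x2) — x3 is true.
  8. (NOT x1 OR x6) — x6 is true.
  9. (x7 OR NOT x8) — NOT x8 is true.
  10. (x8 OR NOT x5) — NOT x5 is true.
  11. (x6 OR NOT x8) — NOT x8 is true.
  12. (NOT x7 OR x1) — NOT x7 is true.
  13. (NOT x3 OR NOT x5) — NOT x5 is true.
  14. (x7 OR NOT x4) — NOT x4 is true.
  15. (NOT x4 OR x2) — NOT x4 is true.
  16. (NOT x4 OR NOT x7) — NOT x7 is true.
  17. (x3 OR NOT x7) — NOT x7 is true.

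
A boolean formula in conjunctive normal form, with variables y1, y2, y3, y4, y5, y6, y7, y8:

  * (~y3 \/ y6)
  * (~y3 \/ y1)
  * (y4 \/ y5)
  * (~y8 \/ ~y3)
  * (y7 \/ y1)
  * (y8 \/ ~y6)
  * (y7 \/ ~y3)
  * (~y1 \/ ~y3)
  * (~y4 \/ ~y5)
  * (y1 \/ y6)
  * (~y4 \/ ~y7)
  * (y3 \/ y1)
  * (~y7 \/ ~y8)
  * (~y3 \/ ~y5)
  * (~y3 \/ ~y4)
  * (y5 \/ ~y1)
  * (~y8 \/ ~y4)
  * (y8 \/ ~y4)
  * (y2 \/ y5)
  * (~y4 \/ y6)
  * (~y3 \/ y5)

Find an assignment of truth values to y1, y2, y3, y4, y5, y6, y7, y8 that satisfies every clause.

Set y1 = True and propagate.
  then y3 is forced to False.
  then y5 is forced to True.
  then y4 is forced to False.
Try y6 = False.
Try y7 = False.
y2, y8 are now unconstrained; take y2 = False, y8 = True.
Check each clause:
  1. (y6 \/ ~y3) — ~y3 is true.
  2. (~y3 \/ y1) — y1 is true.
  3. (y4 \/ y5) — y5 is true.
  4. (~y3 \/ ~y8) — ~y3 is true.
  5. (y7 \/ y1) — y1 is true.
  6. (~y6 \/ y8) — y8 is true.
  7. (~y3 \/ y7) — ~y3 is true.
  8. (~y1 \/ ~y3) — ~y3 is true.
  9. (~y5 \/ ~y4) — ~y4 is true.
  10. (y6 \/ y1) — y1 is true.
  11. (~y7 \/ ~y4) — ~y7 is true.
  12. (y1 \/ y3) — y1 is true.
  13. (~y7 \/ ~y8) — ~y7 is true.
  14. (~y5 \/ ~y3) — ~y3 is true.
  15. (~y4 \/ ~y3) — ~y4 is true.
  16. (y5 \/ ~y1) — y5 is true.
  17. (~y8 \/ ~y4) — ~y4 is true.
  18. (y8 \/ ~y4) — y8 is true.
  19. (y2 \/ y5) — y5 is true.
  20. (y6 \/ ~y4) — ~y4 is true.
  21. (~y3 \/ y5) — ~y3 is true.

y1 = True, y2 = False, y3 = False, y4 = False, y5 = True, y6 = False, y7 = False, y8 = True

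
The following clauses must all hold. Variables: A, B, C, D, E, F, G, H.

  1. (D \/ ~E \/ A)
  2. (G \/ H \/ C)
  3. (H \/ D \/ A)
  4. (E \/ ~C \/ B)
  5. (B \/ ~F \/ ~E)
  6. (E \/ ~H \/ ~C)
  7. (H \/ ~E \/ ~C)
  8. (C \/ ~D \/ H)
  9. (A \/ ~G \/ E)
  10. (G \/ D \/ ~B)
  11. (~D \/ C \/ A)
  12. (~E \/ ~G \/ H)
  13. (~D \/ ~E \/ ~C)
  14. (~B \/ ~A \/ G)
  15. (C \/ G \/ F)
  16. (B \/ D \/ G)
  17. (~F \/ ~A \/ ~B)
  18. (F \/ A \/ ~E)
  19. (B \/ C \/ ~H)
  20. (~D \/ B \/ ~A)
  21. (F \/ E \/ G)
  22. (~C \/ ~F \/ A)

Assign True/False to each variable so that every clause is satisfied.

A=T, B=T, C=T, D=T, E=F, F=F, G=T, H=F

Check each clause:
  1. (A \/ ~E \/ D) — A is true.
  2. (C \/ G \/ H) — C is true.
  3. (A \/ D \/ H) — A is true.
  4. (~C \/ B \/ E) — B is true.
  5. (~E \/ B \/ ~F) — B is true.
  6. (~H \/ E \/ ~C) — ~H is true.
  7. (H \/ ~E \/ ~C) — ~E is true.
  8. (~D \/ C \/ H) — C is true.
  9. (~G \/ A \/ E) — A is true.
  10. (~B \/ D \/ G) — D is true.
  11. (C \/ A \/ ~D) — A is true.
  12. (H \/ ~E \/ ~G) — ~E is true.
  13. (~E \/ ~D \/ ~C) — ~E is true.
  14. (G \/ ~A \/ ~B) — G is true.
  15. (F \/ C \/ G) — C is true.
  16. (G \/ D \/ B) — B is true.
  17. (~F \/ ~A \/ ~B) — ~F is true.
  18. (A \/ F \/ ~E) — A is true.
  19. (B \/ ~H \/ C) — ~H is true.
  20. (~A \/ ~D \/ B) — B is true.
  21. (F \/ G \/ E) — G is true.
  22. (~F \/ A \/ ~C) — A is true.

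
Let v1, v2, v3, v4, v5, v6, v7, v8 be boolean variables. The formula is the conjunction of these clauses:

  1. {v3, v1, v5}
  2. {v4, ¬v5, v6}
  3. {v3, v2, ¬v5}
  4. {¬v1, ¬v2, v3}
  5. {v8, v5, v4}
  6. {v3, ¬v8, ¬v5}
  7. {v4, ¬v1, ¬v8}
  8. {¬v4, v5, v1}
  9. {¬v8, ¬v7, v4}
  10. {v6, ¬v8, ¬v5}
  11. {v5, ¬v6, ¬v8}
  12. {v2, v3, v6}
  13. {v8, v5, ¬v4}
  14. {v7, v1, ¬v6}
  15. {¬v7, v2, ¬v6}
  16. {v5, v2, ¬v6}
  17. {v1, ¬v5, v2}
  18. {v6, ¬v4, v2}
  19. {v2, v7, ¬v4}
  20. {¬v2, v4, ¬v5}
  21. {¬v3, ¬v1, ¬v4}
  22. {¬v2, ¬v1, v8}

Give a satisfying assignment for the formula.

Try v1 = False.
The remaining clauses are satisfied by v2 = True, v3 = True, v4 = False, v5 = False, v6 = False, v7 = False, v8 = True.

v1 = 0, v2 = 1, v3 = 1, v4 = 0, v5 = 0, v6 = 0, v7 = 0, v8 = 1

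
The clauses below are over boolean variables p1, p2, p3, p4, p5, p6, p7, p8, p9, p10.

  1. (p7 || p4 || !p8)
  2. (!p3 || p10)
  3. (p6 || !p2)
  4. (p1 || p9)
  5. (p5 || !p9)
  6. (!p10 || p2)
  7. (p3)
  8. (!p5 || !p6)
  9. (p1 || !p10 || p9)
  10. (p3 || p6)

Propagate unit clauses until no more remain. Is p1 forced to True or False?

True

(p3) is a unit clause: p3 = True.
From (p10 || !p3) and p3 = True: p10 = True.
From (p2 || !p10) and p10 = True: p2 = True.
(!p2 || p6): since p2 = True, the clause reduces to (p6). p6 = True.
(!p5 || !p6): since p6 = True, the clause reduces to (!p5). p5 = False.
In (!p9 || p5), p5 is now false; !p9 must hold, so p9 = False.
From (p1 || p9) and p9 = False: p1 = True.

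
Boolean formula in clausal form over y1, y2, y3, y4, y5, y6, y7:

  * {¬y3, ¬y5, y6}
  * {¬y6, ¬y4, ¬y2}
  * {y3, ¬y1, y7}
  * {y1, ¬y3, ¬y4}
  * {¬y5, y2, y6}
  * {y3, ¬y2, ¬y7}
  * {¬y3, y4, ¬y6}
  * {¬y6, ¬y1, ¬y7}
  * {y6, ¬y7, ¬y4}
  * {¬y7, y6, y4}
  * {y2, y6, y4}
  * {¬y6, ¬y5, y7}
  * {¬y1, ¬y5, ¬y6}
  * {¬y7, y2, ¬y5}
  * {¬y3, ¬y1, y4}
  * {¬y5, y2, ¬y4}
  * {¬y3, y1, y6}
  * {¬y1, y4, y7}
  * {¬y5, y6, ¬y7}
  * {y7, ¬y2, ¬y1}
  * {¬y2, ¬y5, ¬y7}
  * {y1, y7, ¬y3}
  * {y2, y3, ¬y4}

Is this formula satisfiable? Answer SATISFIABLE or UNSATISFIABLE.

Pure literal: y5 appears only negated; assign y5 = False.
Try y1 = False.
Try y2 = False.
Branch on y3: take y3 = False.
  then y4 is forced to False.
  then y6 is forced to True.
y7 is now unconstrained; take y7 = False.
Every clause has at least one true literal under this assignment.
So y1=0, y2=0, y3=0, y4=0, y5=0, y6=1, y7=0 is a satisfying assignment.

SATISFIABLE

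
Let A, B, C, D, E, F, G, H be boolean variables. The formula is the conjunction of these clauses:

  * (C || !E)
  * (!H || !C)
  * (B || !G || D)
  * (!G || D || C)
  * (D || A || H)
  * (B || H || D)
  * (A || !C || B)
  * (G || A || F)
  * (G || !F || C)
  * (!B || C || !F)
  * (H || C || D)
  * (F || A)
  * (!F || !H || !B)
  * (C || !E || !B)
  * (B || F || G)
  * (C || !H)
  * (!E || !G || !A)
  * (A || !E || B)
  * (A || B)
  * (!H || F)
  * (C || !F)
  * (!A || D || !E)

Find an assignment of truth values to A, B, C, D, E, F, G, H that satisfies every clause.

A=1, B=0, C=0, D=1, E=0, F=0, G=1, H=0

Check each clause:
  1. (C || !E) — !E is true.
  2. (!C || !H) — !H is true.
  3. (B || D || !G) — D is true.
  4. (C || !G || D) — D is true.
  5. (H || D || A) — A is true.
  6. (H || B || D) — D is true.
  7. (B || A || !C) — A is true.
  8. (F || G || A) — A is true.
  9. (G || C || !F) — !F is true.
  10. (!F || C || !B) — !F is true.
  11. (D || H || C) — D is true.
  12. (A || F) — A is true.
  13. (!H || !B || !F) — !H is true.
  14. (!B || !E || C) — !B is true.
  15. (G || F || B) — G is true.
  16. (C || !H) — !H is true.
  17. (!E || !G || !A) — !E is true.
  18. (A || !E || B) — A is true.
  19. (A || B) — A is true.
  20. (!H || F) — !H is true.
  21. (C || !F) — !F is true.
  22. (!A || D || !E) — !E is true.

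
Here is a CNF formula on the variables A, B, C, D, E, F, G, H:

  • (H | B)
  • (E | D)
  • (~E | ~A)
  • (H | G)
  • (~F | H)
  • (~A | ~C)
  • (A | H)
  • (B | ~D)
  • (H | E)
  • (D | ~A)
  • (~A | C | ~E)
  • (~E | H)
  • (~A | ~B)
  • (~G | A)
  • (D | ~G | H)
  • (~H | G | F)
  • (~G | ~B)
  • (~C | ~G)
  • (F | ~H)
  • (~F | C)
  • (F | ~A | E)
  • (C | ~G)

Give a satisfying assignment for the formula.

A=F, B=T, C=T, D=T, E=F, F=T, G=F, H=T

Set A = False and propagate.
  then H is forced to True.
  then G is forced to False.
  then F is forced to True.
  then C is forced to True.
Branch on B: take B = True.
Set D = True and propagate.
E is now unconstrained; take E = False.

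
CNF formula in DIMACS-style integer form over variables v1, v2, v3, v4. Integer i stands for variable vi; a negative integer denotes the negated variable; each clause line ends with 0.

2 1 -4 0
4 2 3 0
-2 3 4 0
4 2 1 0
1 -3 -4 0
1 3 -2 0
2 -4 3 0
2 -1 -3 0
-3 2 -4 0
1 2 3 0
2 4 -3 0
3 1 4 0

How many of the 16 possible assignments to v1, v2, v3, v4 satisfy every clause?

Satisfying assignments:
  v1=F v2=T v3=T v4=F
  v1=T v2=T v3=F v4=T
  v1=T v2=T v3=T v4=F
  v1=T v2=T v3=T v4=T
That's 4 in total.

4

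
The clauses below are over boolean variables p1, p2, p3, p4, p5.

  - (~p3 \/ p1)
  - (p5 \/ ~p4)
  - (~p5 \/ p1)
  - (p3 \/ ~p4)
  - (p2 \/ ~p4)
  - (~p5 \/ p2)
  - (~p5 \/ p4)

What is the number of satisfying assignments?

Case analysis on p4 and p5:
  p4=1, p5=1: remaining (p1,p2,p3) ∈ {(1,1,1)} — 1.
  p4=1, p5=0: a clause becomes empty — 0.
  p4=0, p5=1: a clause becomes empty — 0.
  p4=0, p5=0: p2 free; 3 ways for (p1,p3) × 2^1 = 6.
Total: 1 + 0 + 0 + 6 = 7.

7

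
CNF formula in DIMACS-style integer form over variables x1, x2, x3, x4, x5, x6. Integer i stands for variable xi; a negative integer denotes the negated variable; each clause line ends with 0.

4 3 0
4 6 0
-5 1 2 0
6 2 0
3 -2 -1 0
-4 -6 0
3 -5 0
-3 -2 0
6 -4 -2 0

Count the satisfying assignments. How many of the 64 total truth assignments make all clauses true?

The models are:
  x1=F x2=F x3=T x4=F x5=F x6=T
  x1=T x2=F x3=T x4=F x5=F x6=T
  x1=T x2=F x3=T x4=F x5=T x6=T
Count: 3.

3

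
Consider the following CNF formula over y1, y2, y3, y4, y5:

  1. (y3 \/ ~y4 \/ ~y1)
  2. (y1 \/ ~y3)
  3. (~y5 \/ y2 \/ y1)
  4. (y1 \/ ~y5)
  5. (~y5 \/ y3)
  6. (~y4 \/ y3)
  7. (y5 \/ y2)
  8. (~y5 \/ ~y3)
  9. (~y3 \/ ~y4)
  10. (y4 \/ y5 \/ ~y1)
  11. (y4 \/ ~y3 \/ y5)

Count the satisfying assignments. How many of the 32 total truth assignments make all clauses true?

1

Satisfying assignments:
  y1=F y2=T y3=F y4=F y5=F
Count: 1.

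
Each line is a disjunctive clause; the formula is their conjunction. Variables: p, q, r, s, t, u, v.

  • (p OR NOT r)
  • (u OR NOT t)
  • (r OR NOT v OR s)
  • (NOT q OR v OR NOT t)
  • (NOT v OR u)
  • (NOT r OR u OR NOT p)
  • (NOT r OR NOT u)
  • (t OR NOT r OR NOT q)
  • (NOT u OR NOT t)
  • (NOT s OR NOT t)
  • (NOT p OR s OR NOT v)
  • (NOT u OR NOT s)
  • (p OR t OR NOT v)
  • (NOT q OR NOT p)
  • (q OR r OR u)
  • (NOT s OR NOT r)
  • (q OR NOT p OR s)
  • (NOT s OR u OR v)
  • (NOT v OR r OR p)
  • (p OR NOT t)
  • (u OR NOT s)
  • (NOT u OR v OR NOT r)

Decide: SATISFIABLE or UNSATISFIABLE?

SATISFIABLE

Set p = False and propagate.
  then r is forced to False.
  then v is forced to False.
  then t is forced to False.
Branch on q: take q = False.
  then u is forced to True.
  then s is forced to False.
So p = F  q = F  r = F  s = F  t = F  u = T  v = F is a satisfying assignment.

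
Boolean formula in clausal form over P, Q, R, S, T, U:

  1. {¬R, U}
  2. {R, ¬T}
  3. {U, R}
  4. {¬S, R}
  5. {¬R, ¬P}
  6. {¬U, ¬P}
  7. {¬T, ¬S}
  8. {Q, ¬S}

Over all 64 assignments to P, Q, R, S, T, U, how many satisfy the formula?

7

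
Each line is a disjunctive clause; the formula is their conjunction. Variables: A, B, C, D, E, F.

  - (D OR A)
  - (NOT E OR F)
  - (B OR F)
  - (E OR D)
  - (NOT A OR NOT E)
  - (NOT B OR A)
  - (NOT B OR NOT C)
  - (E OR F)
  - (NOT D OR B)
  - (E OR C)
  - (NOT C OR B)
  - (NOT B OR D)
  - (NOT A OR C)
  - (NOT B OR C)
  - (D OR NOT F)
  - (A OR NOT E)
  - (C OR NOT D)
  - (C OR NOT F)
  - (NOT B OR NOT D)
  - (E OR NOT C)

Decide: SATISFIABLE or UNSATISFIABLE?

B = True:
  propagation gives A=True, E=False, D=True; an empty clause results — contradiction.
B = False:
  propagation gives F=True, D=False; an empty clause results — contradiction.
Every branch closes, so no satisfying assignment exists.

UNSATISFIABLE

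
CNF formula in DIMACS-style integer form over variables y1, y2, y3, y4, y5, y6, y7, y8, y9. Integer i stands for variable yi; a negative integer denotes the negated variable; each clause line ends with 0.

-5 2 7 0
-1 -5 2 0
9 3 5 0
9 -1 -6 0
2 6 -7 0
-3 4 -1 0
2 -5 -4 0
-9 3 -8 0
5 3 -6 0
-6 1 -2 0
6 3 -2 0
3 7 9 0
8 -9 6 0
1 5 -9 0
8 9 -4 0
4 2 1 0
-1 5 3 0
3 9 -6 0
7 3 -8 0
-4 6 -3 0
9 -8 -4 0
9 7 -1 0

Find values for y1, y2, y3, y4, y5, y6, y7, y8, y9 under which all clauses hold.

y1 = True, y2 = False, y3 = True, y4 = True, y5 = False, y6 = True, y7 = True, y8 = True, y9 = True

Try y1 = True.
For the remaining variables, y2 = False, y3 = True, y4 = True, y5 = False, y6 = True, y7 = True, y8 = True, y9 = True works.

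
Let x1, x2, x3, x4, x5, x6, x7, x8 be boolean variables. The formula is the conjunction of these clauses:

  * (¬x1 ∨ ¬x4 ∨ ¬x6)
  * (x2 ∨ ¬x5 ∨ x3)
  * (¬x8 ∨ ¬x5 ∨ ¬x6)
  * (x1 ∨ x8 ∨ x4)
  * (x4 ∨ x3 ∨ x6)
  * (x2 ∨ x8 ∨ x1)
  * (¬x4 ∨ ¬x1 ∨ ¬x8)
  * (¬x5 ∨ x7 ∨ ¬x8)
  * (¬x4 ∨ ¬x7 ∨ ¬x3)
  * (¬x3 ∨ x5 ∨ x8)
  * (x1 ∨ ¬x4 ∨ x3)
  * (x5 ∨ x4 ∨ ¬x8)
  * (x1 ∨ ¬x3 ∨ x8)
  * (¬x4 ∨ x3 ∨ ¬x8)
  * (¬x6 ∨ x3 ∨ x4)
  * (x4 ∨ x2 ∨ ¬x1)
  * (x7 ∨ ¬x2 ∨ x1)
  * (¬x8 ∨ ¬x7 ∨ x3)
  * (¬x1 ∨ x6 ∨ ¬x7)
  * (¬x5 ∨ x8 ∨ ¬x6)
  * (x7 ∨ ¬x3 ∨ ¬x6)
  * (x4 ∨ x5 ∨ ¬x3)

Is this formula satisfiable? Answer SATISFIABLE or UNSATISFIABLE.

SATISFIABLE

Set x1 = True and propagate.
Try x2 = False.
  then x4 is forced to True.
  then x6 is forced to False.
  then x8 is forced to False.
  then x7 is forced to False.
The remaining clauses are satisfied by x3 = True, x5 = True.
Every clause has at least one true literal under this assignment.
So x1 = 1, x2 = 0, x3 = 1, x4 = 1, x5 = 1, x6 = 0, x7 = 0, x8 = 0 is a satisfying assignment.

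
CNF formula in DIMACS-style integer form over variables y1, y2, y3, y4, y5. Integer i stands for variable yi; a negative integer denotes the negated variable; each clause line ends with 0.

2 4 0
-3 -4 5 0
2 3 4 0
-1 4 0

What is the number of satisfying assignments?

16

Split on y4, then y2.
  y4=1, y2=1: y1 free; 3 ways for (y3,y5) × 2^1 = 6.
  y4=1, y2=0: y1 free; 3 ways for (y3,y5) × 2^1 = 6.
  y4=0, y2=1: remaining (y1,y3,y5) ∈ {(0,0,0); (0,0,1); (0,1,0); (0,1,1)} — 4.
  y4=0, y2=0: a clause becomes empty — 0.
Total: 6 + 6 + 4 + 0 = 16.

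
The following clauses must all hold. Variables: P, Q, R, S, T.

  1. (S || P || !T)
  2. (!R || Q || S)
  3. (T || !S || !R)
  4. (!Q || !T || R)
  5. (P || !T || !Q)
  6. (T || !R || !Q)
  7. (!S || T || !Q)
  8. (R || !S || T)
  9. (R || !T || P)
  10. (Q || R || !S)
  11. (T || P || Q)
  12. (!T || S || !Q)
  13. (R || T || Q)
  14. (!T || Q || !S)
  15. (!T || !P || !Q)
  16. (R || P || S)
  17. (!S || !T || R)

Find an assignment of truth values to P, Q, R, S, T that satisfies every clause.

P=1, Q=1, R=0, S=0, T=0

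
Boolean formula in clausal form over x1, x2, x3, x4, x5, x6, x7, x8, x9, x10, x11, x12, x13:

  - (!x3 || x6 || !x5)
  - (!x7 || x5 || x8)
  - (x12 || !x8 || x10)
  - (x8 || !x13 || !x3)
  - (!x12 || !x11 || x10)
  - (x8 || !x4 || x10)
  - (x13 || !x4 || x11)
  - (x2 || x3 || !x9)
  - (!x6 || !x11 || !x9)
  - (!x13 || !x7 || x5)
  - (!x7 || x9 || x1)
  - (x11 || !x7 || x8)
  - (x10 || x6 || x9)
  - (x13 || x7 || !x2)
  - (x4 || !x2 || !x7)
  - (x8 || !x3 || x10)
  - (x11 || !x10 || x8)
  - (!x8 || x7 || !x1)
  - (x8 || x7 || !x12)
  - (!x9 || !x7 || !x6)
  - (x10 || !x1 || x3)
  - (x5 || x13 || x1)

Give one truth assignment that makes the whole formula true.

Branch on x1: take x1 = False.
Set x2 = False and propagate.
For the remaining variables, x3 = False, x4 = False, x5 = False, x6 = False, x7 = False, x8 = True, x9 = False, x10 = True, x11 = False, x12 = False, x13 = True works.
Every clause has at least one true literal under this assignment.

x1=False, x2=False, x3=False, x4=False, x5=False, x6=False, x7=False, x8=True, x9=False, x10=True, x11=False, x12=False, x13=True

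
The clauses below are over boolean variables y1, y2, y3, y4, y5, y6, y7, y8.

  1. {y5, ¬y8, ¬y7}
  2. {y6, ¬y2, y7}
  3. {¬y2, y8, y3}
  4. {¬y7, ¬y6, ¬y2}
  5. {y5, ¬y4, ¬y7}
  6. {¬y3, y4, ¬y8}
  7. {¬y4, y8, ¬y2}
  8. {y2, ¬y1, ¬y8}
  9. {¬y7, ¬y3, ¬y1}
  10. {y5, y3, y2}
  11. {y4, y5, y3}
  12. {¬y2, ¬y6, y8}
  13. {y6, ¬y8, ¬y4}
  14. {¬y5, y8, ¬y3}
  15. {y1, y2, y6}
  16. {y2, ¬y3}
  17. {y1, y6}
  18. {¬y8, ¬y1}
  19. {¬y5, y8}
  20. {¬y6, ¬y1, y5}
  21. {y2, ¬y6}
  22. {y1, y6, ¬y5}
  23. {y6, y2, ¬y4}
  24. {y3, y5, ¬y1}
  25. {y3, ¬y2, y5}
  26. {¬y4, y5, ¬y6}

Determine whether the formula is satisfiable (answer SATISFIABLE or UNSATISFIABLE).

Try y1 = False.
  then y6 is forced to True.
  then y2 is forced to True.
  then y7 is forced to False.
  then y8 is forced to True.
For the remaining variables, y3 = False, y4 = False, y5 = True works.
So y1 = F, y2 = T, y3 = F, y4 = F, y5 = T, y6 = T, y7 = F, y8 = T is a satisfying assignment.

SATISFIABLE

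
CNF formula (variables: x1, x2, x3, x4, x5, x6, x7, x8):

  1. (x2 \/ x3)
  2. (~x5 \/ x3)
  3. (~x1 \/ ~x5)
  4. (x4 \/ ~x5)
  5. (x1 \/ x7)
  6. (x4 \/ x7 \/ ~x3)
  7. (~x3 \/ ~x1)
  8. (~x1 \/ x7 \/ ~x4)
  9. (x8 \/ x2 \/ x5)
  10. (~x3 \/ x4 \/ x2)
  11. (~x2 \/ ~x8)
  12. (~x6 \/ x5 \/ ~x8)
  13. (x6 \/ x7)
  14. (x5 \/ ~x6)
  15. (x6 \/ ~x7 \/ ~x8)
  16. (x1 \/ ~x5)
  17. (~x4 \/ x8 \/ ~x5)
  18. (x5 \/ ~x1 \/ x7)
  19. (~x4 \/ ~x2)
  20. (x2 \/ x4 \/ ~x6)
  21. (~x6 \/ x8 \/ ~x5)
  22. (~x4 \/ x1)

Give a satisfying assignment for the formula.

x1=F  x2=T  x3=T  x4=F  x5=F  x6=F  x7=T  x8=F

Check each clause:
  1. (x2 \/ x3) — x2 is true.
  2. (x3 \/ ~x5) — x3 is true.
  3. (~x1 \/ ~x5) — ~x5 is true.
  4. (x4 \/ ~x5) — ~x5 is true.
  5. (x1 \/ x7) — x7 is true.
  6. (x4 \/ ~x3 \/ x7) — x7 is true.
  7. (~x1 \/ ~x3) — ~x1 is true.
  8. (~x1 \/ x7 \/ ~x4) — ~x4 is true.
  9. (x5 \/ x8 \/ x2) — x2 is true.
  10. (x4 \/ x2 \/ ~x3) — x2 is true.
  11. (~x8 \/ ~x2) — ~x8 is true.
  12. (~x6 \/ x5 \/ ~x8) — ~x8 is true.
  13. (x7 \/ x6) — x7 is true.
  14. (~x6 \/ x5) — ~x6 is true.
  15. (~x8 \/ x6 \/ ~x7) — ~x8 is true.
  16. (~x5 \/ x1) — ~x5 is true.
  17. (~x4 \/ ~x5 \/ x8) — ~x5 is true.
  18. (x7 \/ ~x1 \/ x5) — ~x1 is true.
  19. (~x4 \/ ~x2) — ~x4 is true.
  20. (x4 \/ x2 \/ ~x6) — ~x6 is true.
  21. (~x5 \/ ~x6 \/ x8) — ~x6 is true.
  22. (x1 \/ ~x4) — ~x4 is true.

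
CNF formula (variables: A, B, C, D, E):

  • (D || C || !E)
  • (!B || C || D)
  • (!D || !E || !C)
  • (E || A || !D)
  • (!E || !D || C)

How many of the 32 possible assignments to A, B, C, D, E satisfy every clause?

Case analysis on D and C:
  D=T, C=T: remaining (A,B,E) ∈ {(T,F,F); (T,T,F)} — 2.
  D=T, C=F: remaining (A,B,E) ∈ {(T,F,F); (T,T,F)} — 2.
  D=F, C=T: A, B, E free → 2^3 = 8.
  D=F, C=F: remaining (A,B,E) ∈ {(F,F,F); (T,F,F)} — 2.
Total: 2 + 2 + 8 + 2 = 14.

14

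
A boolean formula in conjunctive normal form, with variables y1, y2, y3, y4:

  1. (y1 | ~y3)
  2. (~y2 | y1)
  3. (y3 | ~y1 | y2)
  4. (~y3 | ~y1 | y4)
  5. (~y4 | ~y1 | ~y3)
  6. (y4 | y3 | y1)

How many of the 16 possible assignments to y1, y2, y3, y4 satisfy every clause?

3

The models are:
  y1=0 y2=0 y3=0 y4=1
  y1=1 y2=1 y3=0 y4=0
  y1=1 y2=1 y3=0 y4=1
That's 3 in total.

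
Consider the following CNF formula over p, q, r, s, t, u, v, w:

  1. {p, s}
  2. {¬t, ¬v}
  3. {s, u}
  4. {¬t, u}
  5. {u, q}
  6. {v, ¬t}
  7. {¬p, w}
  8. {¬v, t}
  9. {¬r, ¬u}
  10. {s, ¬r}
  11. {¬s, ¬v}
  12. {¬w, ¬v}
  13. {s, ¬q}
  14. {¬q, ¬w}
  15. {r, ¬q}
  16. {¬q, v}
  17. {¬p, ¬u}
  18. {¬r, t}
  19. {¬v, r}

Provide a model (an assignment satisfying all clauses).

p=0, q=0, r=0, s=1, t=0, u=1, v=0, w=1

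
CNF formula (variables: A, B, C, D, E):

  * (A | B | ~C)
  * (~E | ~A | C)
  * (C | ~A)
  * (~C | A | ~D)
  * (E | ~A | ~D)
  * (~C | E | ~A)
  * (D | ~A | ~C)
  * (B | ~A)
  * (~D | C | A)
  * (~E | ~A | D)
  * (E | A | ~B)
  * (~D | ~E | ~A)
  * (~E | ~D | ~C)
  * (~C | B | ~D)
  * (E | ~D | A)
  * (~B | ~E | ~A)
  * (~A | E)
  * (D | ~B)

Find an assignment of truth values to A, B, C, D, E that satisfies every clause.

A = F  B = F  C = F  D = F  E = T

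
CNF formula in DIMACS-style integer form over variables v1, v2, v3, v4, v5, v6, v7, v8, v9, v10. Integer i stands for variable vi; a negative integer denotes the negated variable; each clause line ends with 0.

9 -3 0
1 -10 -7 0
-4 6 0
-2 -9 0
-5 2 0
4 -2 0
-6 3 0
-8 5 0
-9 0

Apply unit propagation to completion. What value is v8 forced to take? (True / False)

Unit clause (!v9) sets v9 = False.
From (!v3 || v9) and v9 = False: v3 = False.
(v3 || !v6): since v3 = False, the clause reduces to (!v6). v6 = False.
From (!v4 || v6) and v6 = False: v4 = False.
In (v4 || !v2), v4 is now false; !v2 must hold, so v2 = False.
From (!v5 || v2) and v2 = False: v5 = False.
(!v8 || v5) with v5 = False leaves only !v8, so v8 = False.

False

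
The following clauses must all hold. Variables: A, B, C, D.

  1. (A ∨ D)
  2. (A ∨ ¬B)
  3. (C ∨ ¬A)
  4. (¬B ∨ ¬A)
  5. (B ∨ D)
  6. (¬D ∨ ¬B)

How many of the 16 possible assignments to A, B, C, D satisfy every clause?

3

Satisfying assignments:
  A=0 B=0 C=0 D=1
  A=0 B=0 C=1 D=1
  A=1 B=0 C=1 D=1
Count: 3.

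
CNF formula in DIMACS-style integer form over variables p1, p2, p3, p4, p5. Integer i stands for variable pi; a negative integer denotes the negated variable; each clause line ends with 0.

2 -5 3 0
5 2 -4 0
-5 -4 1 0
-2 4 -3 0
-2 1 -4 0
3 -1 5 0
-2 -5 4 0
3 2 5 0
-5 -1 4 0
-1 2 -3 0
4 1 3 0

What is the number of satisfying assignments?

5

Satisfying assignments:
  p1=0 p2=0 p3=1 p4=0 p5=0
  p1=0 p2=0 p3=1 p4=0 p5=1
  p1=1 p2=1 p3=0 p4=1 p5=1
  p1=1 p2=1 p3=1 p4=1 p5=0
  p1=1 p2=1 p3=1 p4=1 p5=1
That's 5 in total.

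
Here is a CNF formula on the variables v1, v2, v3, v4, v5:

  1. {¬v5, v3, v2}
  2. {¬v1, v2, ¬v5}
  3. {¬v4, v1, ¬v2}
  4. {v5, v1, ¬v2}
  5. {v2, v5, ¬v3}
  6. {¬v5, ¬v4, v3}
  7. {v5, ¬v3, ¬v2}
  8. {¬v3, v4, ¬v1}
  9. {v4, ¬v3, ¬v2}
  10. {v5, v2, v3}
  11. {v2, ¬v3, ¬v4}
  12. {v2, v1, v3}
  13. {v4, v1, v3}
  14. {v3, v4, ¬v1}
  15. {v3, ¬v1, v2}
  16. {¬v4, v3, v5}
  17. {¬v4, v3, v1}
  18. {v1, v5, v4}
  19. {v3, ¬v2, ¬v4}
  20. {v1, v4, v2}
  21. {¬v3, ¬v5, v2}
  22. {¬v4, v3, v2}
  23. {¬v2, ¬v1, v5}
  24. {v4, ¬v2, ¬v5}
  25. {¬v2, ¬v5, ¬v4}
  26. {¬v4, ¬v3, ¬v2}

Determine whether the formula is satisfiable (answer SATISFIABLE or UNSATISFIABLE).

v2 = True:
  v4 = True:
    propagation gives v1=True, v3=True; an empty clause results — contradiction.
  v4 = False:
    propagation gives v3=False, v1=True; an empty clause results — contradiction.
v2 = False:
  v3 = True:
    propagation gives v5=True; an empty clause results — contradiction.
  v3 = False:
    propagation gives v5=False; an empty clause results — contradiction.
Every branch closes, so no satisfying assignment exists.

UNSATISFIABLE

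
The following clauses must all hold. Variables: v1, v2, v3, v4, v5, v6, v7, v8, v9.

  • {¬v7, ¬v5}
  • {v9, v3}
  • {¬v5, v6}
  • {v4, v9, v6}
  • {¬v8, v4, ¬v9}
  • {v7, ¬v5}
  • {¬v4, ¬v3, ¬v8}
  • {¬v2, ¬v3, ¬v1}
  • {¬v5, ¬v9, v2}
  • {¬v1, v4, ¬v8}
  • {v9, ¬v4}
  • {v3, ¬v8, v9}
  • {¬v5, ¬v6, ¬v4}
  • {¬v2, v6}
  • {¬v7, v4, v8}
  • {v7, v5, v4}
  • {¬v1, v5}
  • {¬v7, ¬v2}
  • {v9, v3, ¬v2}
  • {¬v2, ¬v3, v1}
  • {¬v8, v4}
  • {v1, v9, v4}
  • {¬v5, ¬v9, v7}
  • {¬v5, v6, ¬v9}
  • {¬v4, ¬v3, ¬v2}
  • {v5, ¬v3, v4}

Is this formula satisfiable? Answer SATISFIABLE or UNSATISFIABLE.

Set v1 = False and propagate.
Branch on v2: take v2 = False.
For the remaining variables, v3 = True, v4 = True, v5 = False, v6 = False, v7 = True, v8 = False, v9 = True works.
So v1=F, v2=F, v3=T, v4=T, v5=F, v6=F, v7=T, v8=F, v9=T is a satisfying assignment.

SATISFIABLE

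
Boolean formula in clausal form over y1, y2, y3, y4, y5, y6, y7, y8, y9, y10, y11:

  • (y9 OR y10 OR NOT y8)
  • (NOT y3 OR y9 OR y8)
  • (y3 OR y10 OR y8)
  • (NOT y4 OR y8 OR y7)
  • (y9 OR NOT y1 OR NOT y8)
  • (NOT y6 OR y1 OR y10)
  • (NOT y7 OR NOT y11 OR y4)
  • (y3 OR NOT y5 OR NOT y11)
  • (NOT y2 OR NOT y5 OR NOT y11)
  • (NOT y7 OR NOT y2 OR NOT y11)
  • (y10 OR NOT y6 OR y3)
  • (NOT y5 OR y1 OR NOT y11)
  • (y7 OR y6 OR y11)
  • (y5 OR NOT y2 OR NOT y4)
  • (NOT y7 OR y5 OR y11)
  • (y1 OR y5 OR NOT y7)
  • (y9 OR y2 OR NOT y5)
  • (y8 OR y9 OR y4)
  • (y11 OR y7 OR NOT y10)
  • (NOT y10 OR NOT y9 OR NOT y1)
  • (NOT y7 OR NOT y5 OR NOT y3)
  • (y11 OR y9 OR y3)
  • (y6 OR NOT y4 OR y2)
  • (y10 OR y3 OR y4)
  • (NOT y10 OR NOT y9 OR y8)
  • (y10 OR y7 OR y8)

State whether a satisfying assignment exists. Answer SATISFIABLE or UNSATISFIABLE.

SATISFIABLE

Try y1 = True.
Try y2 = False.
For the remaining variables, y3 = False, y4 = True, y5 = False, y6 = True, y7 = True, y8 = False, y9 = False, y10 = True, y11 = True works.
So y1=1, y2=0, y3=0, y4=1, y5=0, y6=1, y7=1, y8=0, y9=0, y10=1, y11=1 is a satisfying assignment.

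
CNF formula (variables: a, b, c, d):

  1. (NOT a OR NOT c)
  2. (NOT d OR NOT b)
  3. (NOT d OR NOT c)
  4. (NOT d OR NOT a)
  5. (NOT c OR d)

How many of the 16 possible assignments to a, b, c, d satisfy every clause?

Satisfying assignments:
  a=F b=F c=F d=F
  a=F b=F c=F d=T
  a=F b=T c=F d=F
  a=T b=F c=F d=F
  a=T b=T c=F d=F
Count: 5.

5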